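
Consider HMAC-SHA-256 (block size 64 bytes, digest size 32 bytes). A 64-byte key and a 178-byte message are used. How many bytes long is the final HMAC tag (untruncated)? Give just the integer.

32

The tag is one SHA-256 digest: 32 bytes.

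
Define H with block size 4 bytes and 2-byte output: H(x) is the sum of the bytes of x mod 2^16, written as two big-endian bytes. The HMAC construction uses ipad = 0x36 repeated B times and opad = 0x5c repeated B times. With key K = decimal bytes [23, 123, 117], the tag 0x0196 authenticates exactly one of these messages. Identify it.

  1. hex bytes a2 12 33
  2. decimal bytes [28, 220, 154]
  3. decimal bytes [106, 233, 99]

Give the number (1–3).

3

Key decimal bytes [23, 123, 117] = 17 7b 75 is 3 bytes ≤ B = 4; zero-pad to 4 bytes: K' = 17 7b 75 00.
K' ⊕ ipad = 21 4d 43 36; K' ⊕ opad = 4b 27 29 5c.
m1: inner = H(21 4d 43 36 a2 12 33) = 01 ce; tag = H(4b 27 29 5c 01 ce) = 01c6
m2: inner = H(21 4d 43 36 1c dc 9a) = 02 79; tag = H(4b 27 29 5c 02 79) = 0172
m3: inner = H(21 4d 43 36 6a e9 63) = 02 9d; tag = H(4b 27 29 5c 02 9d) = 0196 ← matches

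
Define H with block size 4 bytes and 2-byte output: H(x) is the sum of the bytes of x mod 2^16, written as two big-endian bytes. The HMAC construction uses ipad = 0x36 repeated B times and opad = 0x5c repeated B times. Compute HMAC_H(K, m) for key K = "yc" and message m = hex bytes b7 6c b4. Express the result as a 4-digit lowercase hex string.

0205

Key "yc" = 79 63 is 2 bytes ≤ B = 4; zero-pad to 4 bytes: K' = 79 63 00 00.
K' ⊕ ipad = 4f 55 36 36.  K' ⊕ opad = 25 3f 5c 5c.
Inner input = (K'⊕ipad) ∥ m = 4f 55 36 36 ∥ b7 6c b4.
Inner hash: sum = 79+85+54+54+183+108+180 = 743 → 02 e7.
Outer input = (K'⊕opad) ∥ inner = 25 3f 5c 5c ∥ 02 e7.
Outer hash (tag): sum = 37+63+92+92+2+231 = 517 → 02 05.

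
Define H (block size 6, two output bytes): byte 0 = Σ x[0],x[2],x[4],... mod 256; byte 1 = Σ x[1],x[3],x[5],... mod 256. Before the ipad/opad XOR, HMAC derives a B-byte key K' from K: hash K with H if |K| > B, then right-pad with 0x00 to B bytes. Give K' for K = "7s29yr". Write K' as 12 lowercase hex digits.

Key "7s29yr" = 37 73 32 39 79 72 is exactly B = 6 bytes: K' = 37 73 32 39 79 72.

377332397972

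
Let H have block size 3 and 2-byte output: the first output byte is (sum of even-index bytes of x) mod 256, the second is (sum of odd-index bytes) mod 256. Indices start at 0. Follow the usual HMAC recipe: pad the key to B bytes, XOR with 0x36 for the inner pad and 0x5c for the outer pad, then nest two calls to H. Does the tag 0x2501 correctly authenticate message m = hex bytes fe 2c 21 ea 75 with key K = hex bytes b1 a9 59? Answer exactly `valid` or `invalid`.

valid

Key hex bytes b1 a9 59 is exactly B = 3 bytes: K' = b1 a9 59.
K' ⊕ ipad = 87 9f 6f; K' ⊕ opad = ed f5 05.
Inner hash: even-index sum = 524 mod 256 = 12; odd-index sum = 563 mod 256 = 51 → 0c 33.
Outer hash (recomputed tag): even-index sum = 293 mod 256 = 37; odd-index sum = 257 mod 256 = 1 → 25 01.
Recomputed tag = 2501; claimed = 2501 → match.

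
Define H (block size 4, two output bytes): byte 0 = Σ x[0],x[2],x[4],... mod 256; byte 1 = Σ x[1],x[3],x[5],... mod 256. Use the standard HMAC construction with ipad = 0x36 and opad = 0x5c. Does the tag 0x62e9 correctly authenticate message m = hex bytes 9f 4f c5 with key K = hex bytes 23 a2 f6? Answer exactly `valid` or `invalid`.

Key hex bytes 23 a2 f6 is 3 bytes ≤ B = 4; zero-pad to 4 bytes: K' = 23 a2 f6 00.
K' ⊕ ipad = 15 94 c0 36; K' ⊕ opad = 7f fe aa 5c.
Inner hash: even-index sum = 569 mod 256 = 57; odd-index sum = 281 mod 256 = 25 → 39 19.
Outer hash (recomputed tag): even-index sum = 354 mod 256 = 98; odd-index sum = 371 mod 256 = 115 → 62 73.
Recomputed tag = 6273; claimed = 62e9 → mismatch.

invalid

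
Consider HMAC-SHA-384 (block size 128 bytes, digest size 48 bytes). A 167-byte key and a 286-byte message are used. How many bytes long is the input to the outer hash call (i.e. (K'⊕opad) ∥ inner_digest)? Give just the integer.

176

Key is 167 > 128 bytes, so it is hashed to 48 bytes then zero-padded to 128: |K'| = 128.
Outer input = (K'⊕opad) ∥ H(inner) → 128 + 48 = 176 bytes.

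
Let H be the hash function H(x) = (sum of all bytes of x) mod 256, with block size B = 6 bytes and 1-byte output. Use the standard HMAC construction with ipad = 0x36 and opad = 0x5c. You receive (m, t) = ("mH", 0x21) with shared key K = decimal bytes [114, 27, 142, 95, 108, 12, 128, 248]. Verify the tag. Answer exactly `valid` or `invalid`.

valid

Key decimal bytes [114, 27, 142, 95, 108, 12, 128, 248] = 72 1b 8e 5f 6c 0c 80 f8 is 8 bytes > B = 6, so hash it first: H(key) = 6a, then zero-pad to 6 bytes: K' = 6a 00 00 00 00 00.
K' ⊕ ipad = 5c 36 36 36 36 36; K' ⊕ opad = 36 5c 5c 5c 5c 5c.
Inner hash: sum = 92+54+54+54+54+54+109+72 = 543; mod 256 = 31 → 1f.
Outer hash (recomputed tag): sum = 54+92+92+92+92+92+31 = 545; mod 256 = 33 → 21.
Recomputed tag = 21; claimed = 21 → match.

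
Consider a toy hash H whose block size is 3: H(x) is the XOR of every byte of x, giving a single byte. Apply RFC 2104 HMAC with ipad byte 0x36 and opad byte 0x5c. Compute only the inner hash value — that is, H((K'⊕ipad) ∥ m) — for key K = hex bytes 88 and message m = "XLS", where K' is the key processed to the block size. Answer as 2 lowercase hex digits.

f9

Key hex bytes 88 is 1 byte ≤ B = 3; zero-pad to 3 bytes: K' = 88 00 00.
K' ⊕ ipad = be 36 36.
Inner input = be 36 36 ∥ 58 4c 53.
Inner hash: XOR be⊕36⊕36⊕58⊕4c⊕53 = f9.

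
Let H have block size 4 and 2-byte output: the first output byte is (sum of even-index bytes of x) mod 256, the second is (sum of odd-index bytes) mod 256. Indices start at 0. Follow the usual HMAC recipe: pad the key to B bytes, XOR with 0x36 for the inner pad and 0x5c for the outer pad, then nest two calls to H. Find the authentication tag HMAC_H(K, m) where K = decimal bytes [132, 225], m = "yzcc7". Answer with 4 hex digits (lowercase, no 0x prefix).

2f03

Key decimal bytes [132, 225] = 84 e1 is 2 bytes ≤ B = 4; zero-pad to 4 bytes: K' = 84 e1 00 00.
K' ⊕ ipad = b2 d7 36 36.  K' ⊕ opad = d8 bd 5c 5c.
Inner input = (K'⊕ipad) ∥ m = b2 d7 36 36 ∥ 79 7a 63 63 37.
Inner hash: even-index sum = 507 mod 256 = 251; odd-index sum = 490 mod 256 = 234 → fb ea.
Outer input = (K'⊕opad) ∥ inner = d8 bd 5c 5c ∥ fb ea.
Outer hash (tag): even-index sum = 559 mod 256 = 47; odd-index sum = 515 mod 256 = 3 → 2f 03.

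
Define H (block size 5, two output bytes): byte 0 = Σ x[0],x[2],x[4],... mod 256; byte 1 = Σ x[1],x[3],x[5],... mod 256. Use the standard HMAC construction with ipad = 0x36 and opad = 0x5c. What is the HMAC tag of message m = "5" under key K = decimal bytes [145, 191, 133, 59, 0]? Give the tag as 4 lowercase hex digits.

cdda

Key decimal bytes [145, 191, 133, 59, 0] = 91 bf 85 3b 00 is exactly B = 5 bytes: K' = 91 bf 85 3b 00.
K' ⊕ ipad = a7 89 b3 0d 36.  K' ⊕ opad = cd e3 d9 67 5c.
Inner input = (K'⊕ipad) ∥ m = a7 89 b3 0d 36 ∥ 35.
Inner hash: even-index sum = 400 mod 256 = 144; odd-index sum = 203 mod 256 = 203 → 90 cb.
Outer input = (K'⊕opad) ∥ inner = cd e3 d9 67 5c ∥ 90 cb.
Outer hash (tag): even-index sum = 717 mod 256 = 205; odd-index sum = 474 mod 256 = 218 → cd da.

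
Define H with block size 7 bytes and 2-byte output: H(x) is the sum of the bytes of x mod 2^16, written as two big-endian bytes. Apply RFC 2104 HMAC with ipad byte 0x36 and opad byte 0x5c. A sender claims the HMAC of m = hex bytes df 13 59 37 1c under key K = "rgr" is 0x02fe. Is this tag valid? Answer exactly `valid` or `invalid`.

invalid

Key "rgr" = 72 67 72 is 3 bytes ≤ B = 7; zero-pad to 7 bytes: K' = 72 67 72 00 00 00 00.
K' ⊕ ipad = 44 51 44 36 36 36 36; K' ⊕ opad = 2e 3b 2e 5c 5c 5c 5c.
Inner hash: sum = 68+81+68+54+54+54+54+223+19+89+55+28 = 847 → 03 4f.
Outer hash (recomputed tag): sum = 46+59+46+92+92+92+92+3+79 = 601 → 02 59.
Recomputed tag = 0259; claimed = 02fe → mismatch.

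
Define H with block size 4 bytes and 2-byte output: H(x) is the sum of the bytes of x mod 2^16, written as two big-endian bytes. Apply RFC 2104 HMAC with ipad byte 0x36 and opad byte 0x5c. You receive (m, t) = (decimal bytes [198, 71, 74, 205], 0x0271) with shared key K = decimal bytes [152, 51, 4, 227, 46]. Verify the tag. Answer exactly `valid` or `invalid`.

valid

Key decimal bytes [152, 51, 4, 227, 46] = 98 33 04 e3 2e is 5 bytes > B = 4, so hash it first: H(key) = 01 e0, then zero-pad to 4 bytes: K' = 01 e0 00 00.
K' ⊕ ipad = 37 d6 36 36; K' ⊕ opad = 5d bc 5c 5c.
Inner hash: sum = 55+214+54+54+198+71+74+205 = 925 → 03 9d.
Outer hash (recomputed tag): sum = 93+188+92+92+3+157 = 625 → 02 71.
Recomputed tag = 0271; claimed = 0271 → match.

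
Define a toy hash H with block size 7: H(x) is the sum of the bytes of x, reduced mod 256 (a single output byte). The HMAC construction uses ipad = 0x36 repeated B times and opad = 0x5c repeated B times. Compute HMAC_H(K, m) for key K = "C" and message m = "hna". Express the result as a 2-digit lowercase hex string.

37

Key "C" = 43 is 1 byte ≤ B = 7; zero-pad to 7 bytes: K' = 43 00 00 00 00 00 00.
K' ⊕ ipad = 75 36 36 36 36 36 36.  K' ⊕ opad = 1f 5c 5c 5c 5c 5c 5c.
Inner input = (K'⊕ipad) ∥ m = 75 36 36 36 36 36 36 ∥ 68 6e 61.
Inner hash: sum = 117+54+54+54+54+54+54+104+110+97 = 752; mod 256 = 240 → f0.
Outer input = (K'⊕opad) ∥ inner = 1f 5c 5c 5c 5c 5c 5c ∥ f0.
Outer hash (tag): sum = 31+92+92+92+92+92+92+240 = 823; mod 256 = 55 → 37.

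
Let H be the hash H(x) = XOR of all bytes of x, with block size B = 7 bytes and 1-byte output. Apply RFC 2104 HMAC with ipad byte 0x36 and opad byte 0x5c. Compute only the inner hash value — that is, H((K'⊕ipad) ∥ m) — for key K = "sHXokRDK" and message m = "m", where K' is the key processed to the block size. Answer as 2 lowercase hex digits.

Key "sHXokRDK" = 73 48 58 6f 6b 52 44 4b is 8 bytes > B = 7, so hash it first: H(key) = 3a, then zero-pad to 7 bytes: K' = 3a 00 00 00 00 00 00.
K' ⊕ ipad = 0c 36 36 36 36 36 36.
Inner input = 0c 36 36 36 36 36 36 ∥ 6d.
Inner hash: XOR 0c⊕36⊕36⊕36⊕36⊕36⊕36⊕6d = 61.

61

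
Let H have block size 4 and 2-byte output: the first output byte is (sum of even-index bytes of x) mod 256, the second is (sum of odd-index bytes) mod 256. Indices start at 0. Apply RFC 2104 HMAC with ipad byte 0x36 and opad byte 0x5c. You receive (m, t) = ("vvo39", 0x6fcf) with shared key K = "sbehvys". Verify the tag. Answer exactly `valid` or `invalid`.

Key "sbehvys" = 73 62 65 68 76 79 73 is 7 bytes > B = 4, so hash it first: H(key) = c1 43, then zero-pad to 4 bytes: K' = c1 43 00 00.
K' ⊕ ipad = f7 75 36 36; K' ⊕ opad = 9d 1f 5c 5c.
Inner hash: even-index sum = 587 mod 256 = 75; odd-index sum = 340 mod 256 = 84 → 4b 54.
Outer hash (recomputed tag): even-index sum = 324 mod 256 = 68; odd-index sum = 207 mod 256 = 207 → 44 cf.
Recomputed tag = 44cf; claimed = 6fcf → mismatch.

invalid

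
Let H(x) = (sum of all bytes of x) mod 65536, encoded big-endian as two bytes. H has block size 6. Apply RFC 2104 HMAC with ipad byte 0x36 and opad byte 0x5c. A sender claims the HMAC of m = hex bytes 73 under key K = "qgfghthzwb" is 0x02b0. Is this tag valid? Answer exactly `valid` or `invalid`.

valid

Key "qgfghthzwb" = 71 67 66 67 68 74 68 7a 77 62 is 10 bytes > B = 6, so hash it first: H(key) = 04 3c, then zero-pad to 6 bytes: K' = 04 3c 00 00 00 00.
K' ⊕ ipad = 32 0a 36 36 36 36; K' ⊕ opad = 58 60 5c 5c 5c 5c.
Inner hash: sum = 50+10+54+54+54+54+115 = 391 → 01 87.
Outer hash (recomputed tag): sum = 88+96+92+92+92+92+1+135 = 688 → 02 b0.
Recomputed tag = 02b0; claimed = 02b0 → match.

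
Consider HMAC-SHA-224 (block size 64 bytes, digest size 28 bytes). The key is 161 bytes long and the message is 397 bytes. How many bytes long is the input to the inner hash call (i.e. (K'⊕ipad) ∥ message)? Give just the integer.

461

Key is 161 > 64 bytes, so it is hashed to 28 bytes then zero-padded to 64: |K'| = 64.
Inner input = (K'⊕ipad) ∥ m → 64 + 397 = 461 bytes.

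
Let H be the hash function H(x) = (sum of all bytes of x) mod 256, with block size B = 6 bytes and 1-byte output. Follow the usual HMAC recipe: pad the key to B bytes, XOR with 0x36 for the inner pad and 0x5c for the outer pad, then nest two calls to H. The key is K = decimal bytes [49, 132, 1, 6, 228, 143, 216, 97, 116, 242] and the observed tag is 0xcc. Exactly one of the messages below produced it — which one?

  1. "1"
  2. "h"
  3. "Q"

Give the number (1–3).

Key decimal bytes [49, 132, 1, 6, 228, 143, 216, 97, 116, 242] = 31 84 01 06 e4 8f d8 61 74 f2 is 10 bytes > B = 6, so hash it first: H(key) = ce, then zero-pad to 6 bytes: K' = ce 00 00 00 00 00.
K' ⊕ ipad = f8 36 36 36 36 36; K' ⊕ opad = 92 5c 5c 5c 5c 5c.
m1: inner = H(f8 36 36 36 36 36 31) = 37; tag = H(92 5c 5c 5c 5c 5c 37) = 95
m2: inner = H(f8 36 36 36 36 36 68) = 6e; tag = H(92 5c 5c 5c 5c 5c 6e) = cc ← matches
m3: inner = H(f8 36 36 36 36 36 51) = 57; tag = H(92 5c 5c 5c 5c 5c 57) = b5

2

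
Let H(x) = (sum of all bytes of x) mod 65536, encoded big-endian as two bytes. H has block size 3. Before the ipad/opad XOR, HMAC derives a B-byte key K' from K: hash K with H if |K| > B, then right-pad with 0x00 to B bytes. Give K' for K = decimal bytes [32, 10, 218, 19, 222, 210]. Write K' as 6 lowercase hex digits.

|K| = 6 > B = 3, so first hash the key.
H(K): sum = 32+10+218+19+222+210 = 711 → 02 c7.
Zero-pad H(K) = 02 c7 to 3 bytes: K' = 02 c7 00.

02c700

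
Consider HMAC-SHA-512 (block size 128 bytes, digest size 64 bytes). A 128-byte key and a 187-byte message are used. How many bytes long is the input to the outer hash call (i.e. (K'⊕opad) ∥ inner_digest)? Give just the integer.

192

Key is 128 ≤ 128 bytes, zero-padded: |K'| = 128.
Outer input = (K'⊕opad) ∥ H(inner) → 128 + 64 = 192 bytes.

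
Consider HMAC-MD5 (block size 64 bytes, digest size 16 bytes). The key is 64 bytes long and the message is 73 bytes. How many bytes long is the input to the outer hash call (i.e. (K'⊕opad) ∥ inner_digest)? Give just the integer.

80

Key is 64 ≤ 64 bytes, zero-padded: |K'| = 64.
Outer input = (K'⊕opad) ∥ H(inner) → 64 + 16 = 80 bytes.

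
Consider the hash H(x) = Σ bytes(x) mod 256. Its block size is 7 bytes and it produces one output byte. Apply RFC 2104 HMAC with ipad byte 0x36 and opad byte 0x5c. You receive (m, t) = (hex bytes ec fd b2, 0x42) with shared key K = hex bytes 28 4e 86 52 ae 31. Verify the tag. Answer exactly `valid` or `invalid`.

Key hex bytes 28 4e 86 52 ae 31 is 6 bytes ≤ B = 7; zero-pad to 7 bytes: K' = 28 4e 86 52 ae 31 00.
K' ⊕ ipad = 1e 78 b0 64 98 07 36; K' ⊕ opad = 74 12 da 0e f2 6d 5c.
Inner hash: sum = 30+120+176+100+152+7+54+236+253+178 = 1306; mod 256 = 26 → 1a.
Outer hash (recomputed tag): sum = 116+18+218+14+242+109+92+26 = 835; mod 256 = 67 → 43.
Recomputed tag = 43; claimed = 42 → mismatch.

invalid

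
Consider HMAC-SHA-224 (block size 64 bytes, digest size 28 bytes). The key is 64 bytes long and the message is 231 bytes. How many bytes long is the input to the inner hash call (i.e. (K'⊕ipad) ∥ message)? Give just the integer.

Key is 64 ≤ 64 bytes, zero-padded: |K'| = 64.
Inner input = (K'⊕ipad) ∥ m → 64 + 231 = 295 bytes.

295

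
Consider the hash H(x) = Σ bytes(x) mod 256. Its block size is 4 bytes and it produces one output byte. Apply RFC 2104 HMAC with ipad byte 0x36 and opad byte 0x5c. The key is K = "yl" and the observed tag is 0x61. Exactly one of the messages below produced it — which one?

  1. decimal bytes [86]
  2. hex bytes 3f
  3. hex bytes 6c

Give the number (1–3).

Key "yl" = 79 6c is 2 bytes ≤ B = 4; zero-pad to 4 bytes: K' = 79 6c 00 00.
K' ⊕ ipad = 4f 5a 36 36; K' ⊕ opad = 25 30 5c 5c.
m1: inner = H(4f 5a 36 36 56) = 6b; tag = H(25 30 5c 5c 6b) = 78
m2: inner = H(4f 5a 36 36 3f) = 54; tag = H(25 30 5c 5c 54) = 61 ← matches
m3: inner = H(4f 5a 36 36 6c) = 81; tag = H(25 30 5c 5c 81) = 8e

2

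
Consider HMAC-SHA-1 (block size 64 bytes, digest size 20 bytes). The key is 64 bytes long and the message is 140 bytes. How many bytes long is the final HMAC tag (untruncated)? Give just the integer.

The tag is one SHA-1 digest: 20 bytes.

20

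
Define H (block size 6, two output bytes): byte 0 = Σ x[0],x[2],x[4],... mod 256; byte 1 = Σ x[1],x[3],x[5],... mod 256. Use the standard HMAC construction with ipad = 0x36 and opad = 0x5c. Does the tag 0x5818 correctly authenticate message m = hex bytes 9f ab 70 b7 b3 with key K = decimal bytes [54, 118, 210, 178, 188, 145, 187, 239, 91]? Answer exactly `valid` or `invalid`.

valid

Key decimal bytes [54, 118, 210, 178, 188, 145, 187, 239, 91] = 36 76 d2 b2 bc 91 bb ef 5b is 9 bytes > B = 6, so hash it first: H(key) = da a8, then zero-pad to 6 bytes: K' = da a8 00 00 00 00.
K' ⊕ ipad = ec 9e 36 36 36 36; K' ⊕ opad = 86 f4 5c 5c 5c 5c.
Inner hash: even-index sum = 794 mod 256 = 26; odd-index sum = 620 mod 256 = 108 → 1a 6c.
Outer hash (recomputed tag): even-index sum = 344 mod 256 = 88; odd-index sum = 536 mod 256 = 24 → 58 18.
Recomputed tag = 5818; claimed = 5818 → match.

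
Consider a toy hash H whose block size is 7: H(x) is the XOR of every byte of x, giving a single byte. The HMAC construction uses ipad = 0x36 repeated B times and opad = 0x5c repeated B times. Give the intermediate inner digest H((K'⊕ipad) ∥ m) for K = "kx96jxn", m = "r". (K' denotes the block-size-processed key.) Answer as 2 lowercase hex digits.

24

Key "kx96jxn" = 6b 78 39 36 6a 78 6e is exactly B = 7 bytes: K' = 6b 78 39 36 6a 78 6e.
K' ⊕ ipad = 5d 4e 0f 00 5c 4e 58.
Inner input = 5d 4e 0f 00 5c 4e 58 ∥ 72.
Inner hash: XOR 5d⊕4e⊕0f⊕00⊕5c⊕4e⊕58⊕72 = 24.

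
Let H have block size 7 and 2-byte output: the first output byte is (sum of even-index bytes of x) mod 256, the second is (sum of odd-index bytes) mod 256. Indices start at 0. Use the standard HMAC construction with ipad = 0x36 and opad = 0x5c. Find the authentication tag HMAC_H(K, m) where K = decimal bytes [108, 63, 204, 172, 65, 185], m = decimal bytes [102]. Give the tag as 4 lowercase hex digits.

d139

Key decimal bytes [108, 63, 204, 172, 65, 185] = 6c 3f cc ac 41 b9 is 6 bytes ≤ B = 7; zero-pad to 7 bytes: K' = 6c 3f cc ac 41 b9 00.
K' ⊕ ipad = 5a 09 fa 9a 77 8f 36.  K' ⊕ opad = 30 63 90 f0 1d e5 5c.
Inner input = (K'⊕ipad) ∥ m = 5a 09 fa 9a 77 8f 36 ∥ 66.
Inner hash: even-index sum = 513 mod 256 = 1; odd-index sum = 408 mod 256 = 152 → 01 98.
Outer input = (K'⊕opad) ∥ inner = 30 63 90 f0 1d e5 5c ∥ 01 98.
Outer hash (tag): even-index sum = 465 mod 256 = 209; odd-index sum = 569 mod 256 = 57 → d1 39.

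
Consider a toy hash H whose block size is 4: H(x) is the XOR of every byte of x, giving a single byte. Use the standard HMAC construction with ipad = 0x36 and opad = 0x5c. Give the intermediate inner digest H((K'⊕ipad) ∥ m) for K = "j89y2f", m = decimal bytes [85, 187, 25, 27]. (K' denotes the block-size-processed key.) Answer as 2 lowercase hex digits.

aa

Key "j89y2f" = 6a 38 39 79 32 66 is 6 bytes > B = 4, so hash it first: H(key) = 46, then zero-pad to 4 bytes: K' = 46 00 00 00.
K' ⊕ ipad = 70 36 36 36.
Inner input = 70 36 36 36 ∥ 55 bb 19 1b.
Inner hash: XOR 70⊕36⊕36⊕36⊕55⊕bb⊕19⊕1b = aa.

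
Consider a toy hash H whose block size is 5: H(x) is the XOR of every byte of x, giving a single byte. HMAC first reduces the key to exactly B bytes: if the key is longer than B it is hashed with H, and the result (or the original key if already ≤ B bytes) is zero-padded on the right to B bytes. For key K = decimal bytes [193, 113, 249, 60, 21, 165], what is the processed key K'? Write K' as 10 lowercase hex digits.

c500000000

|K| = 6 > B = 5, so first hash the key.
H(K): XOR c1⊕71⊕f9⊕3c⊕15⊕a5 = c5.
Zero-pad H(K) = c5 to 5 bytes: K' = c5 00 00 00 00.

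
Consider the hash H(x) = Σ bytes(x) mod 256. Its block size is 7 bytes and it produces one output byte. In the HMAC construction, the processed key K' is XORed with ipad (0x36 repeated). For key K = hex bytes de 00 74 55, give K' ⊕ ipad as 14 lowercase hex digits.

e8364263363636

Key hex bytes de 00 74 55 is 4 bytes ≤ B = 7; zero-pad to 7 bytes: K' = de 00 74 55 00 00 00.
XOR each byte with 0x36: de⊕36=e8, 00⊕36=36, 74⊕36=42, 55⊕36=63, 00⊕36=36, 00⊕36=36, 00⊕36=36.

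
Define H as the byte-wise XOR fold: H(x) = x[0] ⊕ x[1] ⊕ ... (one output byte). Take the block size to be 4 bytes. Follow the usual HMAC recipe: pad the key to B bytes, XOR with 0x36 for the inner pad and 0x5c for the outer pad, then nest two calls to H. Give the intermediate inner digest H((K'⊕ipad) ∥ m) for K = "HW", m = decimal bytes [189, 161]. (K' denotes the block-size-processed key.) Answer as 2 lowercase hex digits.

03

Key "HW" = 48 57 is 2 bytes ≤ B = 4; zero-pad to 4 bytes: K' = 48 57 00 00.
K' ⊕ ipad = 7e 61 36 36.
Inner input = 7e 61 36 36 ∥ bd a1.
Inner hash: XOR 7e⊕61⊕36⊕36⊕bd⊕a1 = 03.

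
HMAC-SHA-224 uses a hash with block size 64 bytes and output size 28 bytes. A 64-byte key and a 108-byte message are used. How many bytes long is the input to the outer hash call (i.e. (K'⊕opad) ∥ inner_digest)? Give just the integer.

92

Key is 64 ≤ 64 bytes, zero-padded: |K'| = 64.
Outer input = (K'⊕opad) ∥ H(inner) → 64 + 28 = 92 bytes.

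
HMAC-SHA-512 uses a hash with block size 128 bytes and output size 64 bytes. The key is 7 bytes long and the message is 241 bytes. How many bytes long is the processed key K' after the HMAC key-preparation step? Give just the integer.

128

Key is 7 ≤ 128 bytes, zero-padded: |K'| = 128.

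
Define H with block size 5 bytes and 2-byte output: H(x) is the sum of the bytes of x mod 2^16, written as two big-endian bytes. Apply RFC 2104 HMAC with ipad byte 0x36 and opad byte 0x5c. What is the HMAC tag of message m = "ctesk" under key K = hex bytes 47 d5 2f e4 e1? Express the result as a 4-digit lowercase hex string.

02c1

Key hex bytes 47 d5 2f e4 e1 is exactly B = 5 bytes: K' = 47 d5 2f e4 e1.
K' ⊕ ipad = 71 e3 19 d2 d7.  K' ⊕ opad = 1b 89 73 b8 bd.
Inner input = (K'⊕ipad) ∥ m = 71 e3 19 d2 d7 ∥ 63 74 65 73 6b.
Inner hash: sum = 113+227+25+210+215+99+116+101+115+107 = 1328 → 05 30.
Outer input = (K'⊕opad) ∥ inner = 1b 89 73 b8 bd ∥ 05 30.
Outer hash (tag): sum = 27+137+115+184+189+5+48 = 705 → 02 c1.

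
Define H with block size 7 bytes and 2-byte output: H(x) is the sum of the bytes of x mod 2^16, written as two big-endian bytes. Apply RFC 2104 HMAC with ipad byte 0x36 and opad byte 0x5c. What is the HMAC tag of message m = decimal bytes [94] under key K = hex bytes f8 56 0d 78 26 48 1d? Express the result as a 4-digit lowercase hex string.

Key hex bytes f8 56 0d 78 26 48 1d is exactly B = 7 bytes: K' = f8 56 0d 78 26 48 1d.
K' ⊕ ipad = ce 60 3b 4e 10 7e 2b.  K' ⊕ opad = a4 0a 51 24 7a 14 41.
Inner input = (K'⊕ipad) ∥ m = ce 60 3b 4e 10 7e 2b ∥ 5e.
Inner hash: sum = 206+96+59+78+16+126+43+94 = 718 → 02 ce.
Outer input = (K'⊕opad) ∥ inner = a4 0a 51 24 7a 14 41 ∥ 02 ce.
Outer hash (tag): sum = 164+10+81+36+122+20+65+2+206 = 706 → 02 c2.

02c2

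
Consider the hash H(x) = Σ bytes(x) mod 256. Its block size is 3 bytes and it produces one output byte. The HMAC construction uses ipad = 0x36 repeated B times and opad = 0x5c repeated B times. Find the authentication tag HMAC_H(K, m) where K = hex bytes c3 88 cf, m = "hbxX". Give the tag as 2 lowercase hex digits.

4c

Key hex bytes c3 88 cf is exactly B = 3 bytes: K' = c3 88 cf.
K' ⊕ ipad = f5 be f9.  K' ⊕ opad = 9f d4 93.
Inner input = (K'⊕ipad) ∥ m = f5 be f9 ∥ 68 62 78 58.
Inner hash: sum = 245+190+249+104+98+120+88 = 1094; mod 256 = 70 → 46.
Outer input = (K'⊕opad) ∥ inner = 9f d4 93 ∥ 46.
Outer hash (tag): sum = 159+212+147+70 = 588; mod 256 = 76 → 4c.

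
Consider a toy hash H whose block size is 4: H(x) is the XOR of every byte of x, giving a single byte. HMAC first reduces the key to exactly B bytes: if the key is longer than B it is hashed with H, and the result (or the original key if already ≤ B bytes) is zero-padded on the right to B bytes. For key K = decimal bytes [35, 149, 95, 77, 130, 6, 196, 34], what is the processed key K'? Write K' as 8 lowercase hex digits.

c6000000

|K| = 8 > B = 4, so first hash the key.
H(K): XOR 23⊕95⊕5f⊕4d⊕82⊕06⊕c4⊕22 = c6.
Zero-pad H(K) = c6 to 4 bytes: K' = c6 00 00 00.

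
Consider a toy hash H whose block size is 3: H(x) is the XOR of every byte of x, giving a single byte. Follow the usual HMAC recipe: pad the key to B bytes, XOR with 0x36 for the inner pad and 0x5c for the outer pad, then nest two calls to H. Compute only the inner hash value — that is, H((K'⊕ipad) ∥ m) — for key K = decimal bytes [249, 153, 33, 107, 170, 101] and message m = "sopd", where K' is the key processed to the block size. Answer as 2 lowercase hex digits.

Key decimal bytes [249, 153, 33, 107, 170, 101] = f9 99 21 6b aa 65 is 6 bytes > B = 3, so hash it first: H(key) = e5, then zero-pad to 3 bytes: K' = e5 00 00.
K' ⊕ ipad = d3 36 36.
Inner input = d3 36 36 ∥ 73 6f 70 64.
Inner hash: XOR d3⊕36⊕36⊕73⊕6f⊕70⊕64 = db.

db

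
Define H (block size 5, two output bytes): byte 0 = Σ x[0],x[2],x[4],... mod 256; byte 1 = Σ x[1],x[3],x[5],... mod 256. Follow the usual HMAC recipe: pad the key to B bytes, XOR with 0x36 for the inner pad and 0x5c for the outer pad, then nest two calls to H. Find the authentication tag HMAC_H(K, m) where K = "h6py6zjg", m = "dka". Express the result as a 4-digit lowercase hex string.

7d4d

Key "h6py6zjg" = 68 36 70 79 36 7a 6a 67 is 8 bytes > B = 5, so hash it first: H(key) = 78 90, then zero-pad to 5 bytes: K' = 78 90 00 00 00.
K' ⊕ ipad = 4e a6 36 36 36.  K' ⊕ opad = 24 cc 5c 5c 5c.
Inner input = (K'⊕ipad) ∥ m = 4e a6 36 36 36 ∥ 64 6b 61.
Inner hash: even-index sum = 293 mod 256 = 37; odd-index sum = 417 mod 256 = 161 → 25 a1.
Outer input = (K'⊕opad) ∥ inner = 24 cc 5c 5c 5c ∥ 25 a1.
Outer hash (tag): even-index sum = 381 mod 256 = 125; odd-index sum = 333 mod 256 = 77 → 7d 4d.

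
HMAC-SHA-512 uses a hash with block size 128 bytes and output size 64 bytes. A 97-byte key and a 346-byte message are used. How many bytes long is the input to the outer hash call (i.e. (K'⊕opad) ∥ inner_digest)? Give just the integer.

192

Key is 97 ≤ 128 bytes, zero-padded: |K'| = 128.
Outer input = (K'⊕opad) ∥ H(inner) → 128 + 64 = 192 bytes.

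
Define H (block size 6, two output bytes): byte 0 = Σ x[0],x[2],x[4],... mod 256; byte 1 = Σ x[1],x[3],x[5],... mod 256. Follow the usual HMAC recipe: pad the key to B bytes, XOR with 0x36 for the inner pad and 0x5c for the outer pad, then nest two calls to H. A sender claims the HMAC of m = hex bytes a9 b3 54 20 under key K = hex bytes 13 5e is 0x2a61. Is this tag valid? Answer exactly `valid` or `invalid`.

Key hex bytes 13 5e is 2 bytes ≤ B = 6; zero-pad to 6 bytes: K' = 13 5e 00 00 00 00.
K' ⊕ ipad = 25 68 36 36 36 36; K' ⊕ opad = 4f 02 5c 5c 5c 5c.
Inner hash: even-index sum = 398 mod 256 = 142; odd-index sum = 423 mod 256 = 167 → 8e a7.
Outer hash (recomputed tag): even-index sum = 405 mod 256 = 149; odd-index sum = 353 mod 256 = 97 → 95 61.
Recomputed tag = 9561; claimed = 2a61 → mismatch.

invalid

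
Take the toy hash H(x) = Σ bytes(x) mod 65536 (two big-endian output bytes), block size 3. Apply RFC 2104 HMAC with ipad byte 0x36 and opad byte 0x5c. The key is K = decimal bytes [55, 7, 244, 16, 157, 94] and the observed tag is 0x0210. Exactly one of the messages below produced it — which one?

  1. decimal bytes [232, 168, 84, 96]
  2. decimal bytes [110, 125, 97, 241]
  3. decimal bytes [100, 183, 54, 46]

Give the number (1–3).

Key decimal bytes [55, 7, 244, 16, 157, 94] = 37 07 f4 10 9d 5e is 6 bytes > B = 3, so hash it first: H(key) = 02 3d, then zero-pad to 3 bytes: K' = 02 3d 00.
K' ⊕ ipad = 34 0b 36; K' ⊕ opad = 5e 61 5c.
m1: inner = H(34 0b 36 e8 a8 54 60) = 02 b9; tag = H(5e 61 5c 02 b9) = 01d6
m2: inner = H(34 0b 36 6e 7d 61 f1) = 02 b2; tag = H(5e 61 5c 02 b2) = 01cf
m3: inner = H(34 0b 36 64 b7 36 2e) = 01 f4; tag = H(5e 61 5c 01 f4) = 0210 ← matches

3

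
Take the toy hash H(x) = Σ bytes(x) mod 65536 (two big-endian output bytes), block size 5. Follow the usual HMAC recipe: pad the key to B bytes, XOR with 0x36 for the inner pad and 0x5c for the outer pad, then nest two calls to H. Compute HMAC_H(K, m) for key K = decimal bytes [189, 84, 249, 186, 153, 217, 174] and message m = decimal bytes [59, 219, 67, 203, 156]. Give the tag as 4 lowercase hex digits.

028e

Key decimal bytes [189, 84, 249, 186, 153, 217, 174] = bd 54 f9 ba 99 d9 ae is 7 bytes > B = 5, so hash it first: H(key) = 04 e4, then zero-pad to 5 bytes: K' = 04 e4 00 00 00.
K' ⊕ ipad = 32 d2 36 36 36.  K' ⊕ opad = 58 b8 5c 5c 5c.
Inner input = (K'⊕ipad) ∥ m = 32 d2 36 36 36 ∥ 3b db 43 cb 9c.
Inner hash: sum = 50+210+54+54+54+59+219+67+203+156 = 1126 → 04 66.
Outer input = (K'⊕opad) ∥ inner = 58 b8 5c 5c 5c ∥ 04 66.
Outer hash (tag): sum = 88+184+92+92+92+4+102 = 654 → 02 8e.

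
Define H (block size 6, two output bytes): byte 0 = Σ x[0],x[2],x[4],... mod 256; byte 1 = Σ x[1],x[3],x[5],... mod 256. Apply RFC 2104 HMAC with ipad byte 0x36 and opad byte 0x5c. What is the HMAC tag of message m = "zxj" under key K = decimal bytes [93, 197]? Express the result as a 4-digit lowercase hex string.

Key decimal bytes [93, 197] = 5d c5 is 2 bytes ≤ B = 6; zero-pad to 6 bytes: K' = 5d c5 00 00 00 00.
K' ⊕ ipad = 6b f3 36 36 36 36.  K' ⊕ opad = 01 99 5c 5c 5c 5c.
Inner input = (K'⊕ipad) ∥ m = 6b f3 36 36 36 36 ∥ 7a 78 6a.
Inner hash: even-index sum = 443 mod 256 = 187; odd-index sum = 471 mod 256 = 215 → bb d7.
Outer input = (K'⊕opad) ∥ inner = 01 99 5c 5c 5c 5c ∥ bb d7.
Outer hash (tag): even-index sum = 372 mod 256 = 116; odd-index sum = 552 mod 256 = 40 → 74 28.

7428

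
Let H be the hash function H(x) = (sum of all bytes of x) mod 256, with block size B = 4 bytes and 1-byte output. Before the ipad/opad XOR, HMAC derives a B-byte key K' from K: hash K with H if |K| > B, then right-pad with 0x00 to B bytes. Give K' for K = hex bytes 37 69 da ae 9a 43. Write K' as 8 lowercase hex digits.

|K| = 6 > B = 4, so first hash the key.
H(K): sum = 55+105+218+174+154+67 = 773; mod 256 = 5 → 05.
Zero-pad H(K) = 05 to 4 bytes: K' = 05 00 00 00.

05000000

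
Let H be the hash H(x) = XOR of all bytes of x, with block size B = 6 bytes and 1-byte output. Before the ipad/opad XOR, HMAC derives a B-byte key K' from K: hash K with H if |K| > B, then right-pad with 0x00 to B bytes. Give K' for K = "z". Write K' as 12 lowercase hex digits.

7a0000000000

Key "z" = 7a is 1 byte ≤ B = 6; zero-pad to 6 bytes: K' = 7a 00 00 00 00 00.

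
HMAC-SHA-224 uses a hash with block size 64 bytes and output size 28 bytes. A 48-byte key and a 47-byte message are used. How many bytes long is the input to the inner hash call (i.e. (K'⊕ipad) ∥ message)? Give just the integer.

Key is 48 ≤ 64 bytes, zero-padded: |K'| = 64.
Inner input = (K'⊕ipad) ∥ m → 64 + 47 = 111 bytes.

111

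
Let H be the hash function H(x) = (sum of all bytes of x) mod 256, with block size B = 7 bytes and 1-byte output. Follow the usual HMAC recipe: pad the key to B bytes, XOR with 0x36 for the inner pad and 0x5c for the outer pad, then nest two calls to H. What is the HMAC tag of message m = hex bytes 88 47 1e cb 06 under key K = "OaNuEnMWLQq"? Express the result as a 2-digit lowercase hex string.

9c

Key "OaNuEnMWLQq" = 4f 61 4e 75 45 6e 4d 57 4c 51 71 is 11 bytes > B = 7, so hash it first: H(key) = d8, then zero-pad to 7 bytes: K' = d8 00 00 00 00 00 00.
K' ⊕ ipad = ee 36 36 36 36 36 36.  K' ⊕ opad = 84 5c 5c 5c 5c 5c 5c.
Inner input = (K'⊕ipad) ∥ m = ee 36 36 36 36 36 36 ∥ 88 47 1e cb 06.
Inner hash: sum = 238+54+54+54+54+54+54+136+71+30+203+6 = 1008; mod 256 = 240 → f0.
Outer input = (K'⊕opad) ∥ inner = 84 5c 5c 5c 5c 5c 5c ∥ f0.
Outer hash (tag): sum = 132+92+92+92+92+92+92+240 = 924; mod 256 = 156 → 9c.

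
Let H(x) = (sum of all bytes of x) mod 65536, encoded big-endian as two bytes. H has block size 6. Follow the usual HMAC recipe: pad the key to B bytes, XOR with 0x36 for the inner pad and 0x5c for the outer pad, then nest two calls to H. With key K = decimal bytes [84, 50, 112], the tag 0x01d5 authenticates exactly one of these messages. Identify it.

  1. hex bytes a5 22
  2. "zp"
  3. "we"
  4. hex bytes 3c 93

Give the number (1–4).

4

Key decimal bytes [84, 50, 112] = 54 32 70 is 3 bytes ≤ B = 6; zero-pad to 6 bytes: K' = 54 32 70 00 00 00.
K' ⊕ ipad = 62 04 46 36 36 36; K' ⊕ opad = 08 6e 2c 5c 5c 5c.
m1: inner = H(62 04 46 36 36 36 a5 22) = 02 15; tag = H(08 6e 2c 5c 5c 5c 02 15) = 01cd
m2: inner = H(62 04 46 36 36 36 7a 70) = 02 38; tag = H(08 6e 2c 5c 5c 5c 02 38) = 01f0
m3: inner = H(62 04 46 36 36 36 77 65) = 02 2a; tag = H(08 6e 2c 5c 5c 5c 02 2a) = 01e2
m4: inner = H(62 04 46 36 36 36 3c 93) = 02 1d; tag = H(08 6e 2c 5c 5c 5c 02 1d) = 01d5 ← matches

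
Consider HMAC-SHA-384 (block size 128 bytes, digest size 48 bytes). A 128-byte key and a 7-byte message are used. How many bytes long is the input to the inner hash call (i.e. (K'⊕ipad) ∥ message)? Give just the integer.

135

Key is 128 ≤ 128 bytes, zero-padded: |K'| = 128.
Inner input = (K'⊕ipad) ∥ m → 128 + 7 = 135 bytes.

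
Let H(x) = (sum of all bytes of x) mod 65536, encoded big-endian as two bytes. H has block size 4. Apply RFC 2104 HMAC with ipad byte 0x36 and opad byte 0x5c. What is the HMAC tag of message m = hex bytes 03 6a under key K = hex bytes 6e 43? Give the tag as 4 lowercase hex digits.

Key hex bytes 6e 43 is 2 bytes ≤ B = 4; zero-pad to 4 bytes: K' = 6e 43 00 00.
K' ⊕ ipad = 58 75 36 36.  K' ⊕ opad = 32 1f 5c 5c.
Inner input = (K'⊕ipad) ∥ m = 58 75 36 36 ∥ 03 6a.
Inner hash: sum = 88+117+54+54+3+106 = 422 → 01 a6.
Outer input = (K'⊕opad) ∥ inner = 32 1f 5c 5c ∥ 01 a6.
Outer hash (tag): sum = 50+31+92+92+1+166 = 432 → 01 b0.

01b0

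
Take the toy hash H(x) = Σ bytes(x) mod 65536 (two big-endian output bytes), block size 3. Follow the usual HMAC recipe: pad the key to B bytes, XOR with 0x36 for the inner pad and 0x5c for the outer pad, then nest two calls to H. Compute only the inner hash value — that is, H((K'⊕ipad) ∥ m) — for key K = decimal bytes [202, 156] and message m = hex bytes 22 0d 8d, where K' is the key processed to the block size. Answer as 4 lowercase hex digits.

Key decimal bytes [202, 156] = ca 9c is 2 bytes ≤ B = 3; zero-pad to 3 bytes: K' = ca 9c 00.
K' ⊕ ipad = fc aa 36.
Inner input = fc aa 36 ∥ 22 0d 8d.
Inner hash: sum = 252+170+54+34+13+141 = 664 → 02 98.

0298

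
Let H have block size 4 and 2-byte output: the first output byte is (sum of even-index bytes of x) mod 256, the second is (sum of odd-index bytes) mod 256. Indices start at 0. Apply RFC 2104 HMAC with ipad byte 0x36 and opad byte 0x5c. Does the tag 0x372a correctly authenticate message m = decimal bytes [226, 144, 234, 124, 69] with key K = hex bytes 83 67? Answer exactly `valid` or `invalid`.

valid

Key hex bytes 83 67 is 2 bytes ≤ B = 4; zero-pad to 4 bytes: K' = 83 67 00 00.
K' ⊕ ipad = b5 51 36 36; K' ⊕ opad = df 3b 5c 5c.
Inner hash: even-index sum = 764 mod 256 = 252; odd-index sum = 403 mod 256 = 147 → fc 93.
Outer hash (recomputed tag): even-index sum = 567 mod 256 = 55; odd-index sum = 298 mod 256 = 42 → 37 2a.
Recomputed tag = 372a; claimed = 372a → match.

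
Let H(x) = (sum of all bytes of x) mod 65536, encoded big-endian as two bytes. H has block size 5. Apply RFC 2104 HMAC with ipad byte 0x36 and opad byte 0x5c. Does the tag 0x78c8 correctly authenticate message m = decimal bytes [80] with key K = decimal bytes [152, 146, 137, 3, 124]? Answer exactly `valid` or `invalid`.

Key decimal bytes [152, 146, 137, 3, 124] = 98 92 89 03 7c is exactly B = 5 bytes: K' = 98 92 89 03 7c.
K' ⊕ ipad = ae a4 bf 35 4a; K' ⊕ opad = c4 ce d5 5f 20.
Inner hash: sum = 174+164+191+53+74+80 = 736 → 02 e0.
Outer hash (recomputed tag): sum = 196+206+213+95+32+2+224 = 968 → 03 c8.
Recomputed tag = 03c8; claimed = 78c8 → mismatch.

invalid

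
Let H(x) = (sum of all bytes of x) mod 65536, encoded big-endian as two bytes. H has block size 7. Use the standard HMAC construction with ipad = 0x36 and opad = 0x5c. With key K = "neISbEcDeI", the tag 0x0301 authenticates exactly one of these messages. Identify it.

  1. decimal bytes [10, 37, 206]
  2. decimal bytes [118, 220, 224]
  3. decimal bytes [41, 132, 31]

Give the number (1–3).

Key "neISbEcDeI" = 6e 65 49 53 62 45 63 44 65 49 is 10 bytes > B = 7, so hash it first: H(key) = 03 6b, then zero-pad to 7 bytes: K' = 03 6b 00 00 00 00 00.
K' ⊕ ipad = 35 5d 36 36 36 36 36; K' ⊕ opad = 5f 37 5c 5c 5c 5c 5c.
m1: inner = H(35 5d 36 36 36 36 36 0a 25 ce) = 02 9d; tag = H(5f 37 5c 5c 5c 5c 5c 02 9d) = 0301 ← matches
m2: inner = H(35 5d 36 36 36 36 36 76 dc e0) = 03 d2; tag = H(5f 37 5c 5c 5c 5c 5c 03 d2) = 0337
m3: inner = H(35 5d 36 36 36 36 36 29 84 1f) = 02 6c; tag = H(5f 37 5c 5c 5c 5c 5c 02 6c) = 02d0

1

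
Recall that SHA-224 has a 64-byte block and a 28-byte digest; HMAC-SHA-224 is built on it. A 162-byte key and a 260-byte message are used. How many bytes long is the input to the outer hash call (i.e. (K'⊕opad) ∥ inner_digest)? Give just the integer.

92

Key is 162 > 64 bytes, so it is hashed to 28 bytes then zero-padded to 64: |K'| = 64.
Outer input = (K'⊕opad) ∥ H(inner) → 64 + 28 = 92 bytes.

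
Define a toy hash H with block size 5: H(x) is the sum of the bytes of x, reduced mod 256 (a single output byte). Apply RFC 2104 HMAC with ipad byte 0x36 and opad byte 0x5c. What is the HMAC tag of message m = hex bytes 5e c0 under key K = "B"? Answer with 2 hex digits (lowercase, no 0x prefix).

Key "B" = 42 is 1 byte ≤ B = 5; zero-pad to 5 bytes: K' = 42 00 00 00 00.
K' ⊕ ipad = 74 36 36 36 36.  K' ⊕ opad = 1e 5c 5c 5c 5c.
Inner input = (K'⊕ipad) ∥ m = 74 36 36 36 36 ∥ 5e c0.
Inner hash: sum = 116+54+54+54+54+94+192 = 618; mod 256 = 106 → 6a.
Outer input = (K'⊕opad) ∥ inner = 1e 5c 5c 5c 5c ∥ 6a.
Outer hash (tag): sum = 30+92+92+92+92+106 = 504; mod 256 = 248 → f8.

f8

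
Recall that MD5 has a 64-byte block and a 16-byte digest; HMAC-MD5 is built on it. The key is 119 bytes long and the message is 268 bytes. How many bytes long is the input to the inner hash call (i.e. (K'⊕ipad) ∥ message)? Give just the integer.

332

Key is 119 > 64 bytes, so it is hashed to 16 bytes then zero-padded to 64: |K'| = 64.
Inner input = (K'⊕ipad) ∥ m → 64 + 268 = 332 bytes.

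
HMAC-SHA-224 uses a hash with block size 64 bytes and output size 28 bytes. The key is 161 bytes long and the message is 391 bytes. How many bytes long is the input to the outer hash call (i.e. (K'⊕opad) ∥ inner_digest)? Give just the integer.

Key is 161 > 64 bytes, so it is hashed to 28 bytes then zero-padded to 64: |K'| = 64.
Outer input = (K'⊕opad) ∥ H(inner) → 64 + 28 = 92 bytes.

92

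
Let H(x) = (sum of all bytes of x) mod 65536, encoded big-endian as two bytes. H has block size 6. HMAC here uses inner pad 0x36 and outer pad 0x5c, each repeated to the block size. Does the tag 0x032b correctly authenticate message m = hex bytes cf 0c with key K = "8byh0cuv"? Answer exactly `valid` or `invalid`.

Key "8byh0cuv" = 38 62 79 68 30 63 75 76 is 8 bytes > B = 6, so hash it first: H(key) = 02 f9, then zero-pad to 6 bytes: K' = 02 f9 00 00 00 00.
K' ⊕ ipad = 34 cf 36 36 36 36; K' ⊕ opad = 5e a5 5c 5c 5c 5c.
Inner hash: sum = 52+207+54+54+54+54+207+12 = 694 → 02 b6.
Outer hash (recomputed tag): sum = 94+165+92+92+92+92+2+182 = 811 → 03 2b.
Recomputed tag = 032b; claimed = 032b → match.

valid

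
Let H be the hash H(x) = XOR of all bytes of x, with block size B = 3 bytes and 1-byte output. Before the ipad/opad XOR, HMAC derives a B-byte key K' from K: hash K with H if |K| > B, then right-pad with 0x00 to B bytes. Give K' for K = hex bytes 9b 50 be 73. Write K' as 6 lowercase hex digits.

|K| = 4 > B = 3, so first hash the key.
H(K): XOR 9b⊕50⊕be⊕73 = 06.
Zero-pad H(K) = 06 to 3 bytes: K' = 06 00 00.

060000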